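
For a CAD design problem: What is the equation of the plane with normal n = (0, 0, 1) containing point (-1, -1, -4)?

The plane through P with normal n = (a, b, c) satisfies n·(r - P) = 0,
i.e. ax + by + cz = a·x₀ + b·y₀ + c·z₀.
d = 0·(-1) + 0·(-1) + 1·(-4)
  = 0 + 0 - 4
  = -4
Equation: z = -4

z = -4


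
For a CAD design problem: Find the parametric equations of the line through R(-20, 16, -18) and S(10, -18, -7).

Direction vector d = S - R = (10 + 20, -18 - 16, -7 + 18) = (30, -34, 11)
Parametric form r = R + t·d:
x = -20 + 30t, y = 16 - 34t, z = -18 + 11t

x = -20 + 30t, y = 16 - 34t, z = -18 + 11t


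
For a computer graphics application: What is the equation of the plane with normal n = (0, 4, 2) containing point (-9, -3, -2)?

The plane through P with normal n = (a, b, c) satisfies n·(r - P) = 0,
i.e. ax + by + cz = a·x₀ + b·y₀ + c·z₀.
d = 0·(-9) + 4·(-3) + 2·(-2)
  = 0 - 12 - 4
  = -16
Equation: 4y + 2z = -16

4y + 2z = -16


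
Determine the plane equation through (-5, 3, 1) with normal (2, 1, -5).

The plane through P with normal n = (a, b, c) satisfies n·(r - P) = 0,
i.e. ax + by + cz = a·x₀ + b·y₀ + c·z₀.
d = 2·(-5) + 1·3 + (-5)·1
  = -10 + 3 - 5
  = -12
Equation: 2x + y - 5z = -12

2x + y - 5z = -12


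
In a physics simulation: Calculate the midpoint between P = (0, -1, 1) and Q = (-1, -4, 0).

M = ((x₁+x₂)/2, (y₁+y₂)/2, (z₁+z₂)/2)
  = ((0 - 1)/2, (-1 - 4)/2, (1 + 0)/2)
  = (-1/2, -5/2, 1/2)
  = (-0.5, -2.5, 0.5)

(-0.5, -2.5, 0.5)


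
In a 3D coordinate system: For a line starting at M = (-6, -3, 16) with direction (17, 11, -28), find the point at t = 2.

P(t) = M + t·d
  = (-6 + 17·2, -3 + 11·2, 16 + (-28)·2)
  = (-6 + 34, -3 + 22, 16 - 56)
  = (28, 19, -40)

(28, 19, -40)


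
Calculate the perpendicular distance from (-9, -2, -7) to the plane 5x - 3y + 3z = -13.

distance = |a·x₀ + b·y₀ + c·z₀ - d| / √(a² + b² + c²)
  = |5·(-9) + (-3)·(-2) + 3·(-7) - (-13)| / √(5² + (-3)² + 3²)
  = |-45 + 6 - 21 + 13| / √(25 + 9 + 9)
  = |-47| / √43
  = 47 / 6.557
  ≈ 7.167

7.167


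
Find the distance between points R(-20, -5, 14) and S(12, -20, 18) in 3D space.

d = √[(x₂-x₁)² + (y₂-y₁)² + (z₂-z₁)²]
  = √[32² + (-15)² + 4²]
  = √[1024 + 225 + 16]
  = √1265
  ≈ 35.57

35.57


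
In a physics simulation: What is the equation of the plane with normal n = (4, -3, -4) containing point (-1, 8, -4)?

The plane through P with normal n = (a, b, c) satisfies n·(r - P) = 0,
i.e. ax + by + cz = a·x₀ + b·y₀ + c·z₀.
d = 4·(-1) + (-3)·8 + (-4)·(-4)
  = -4 - 24 + 16
  = -12
Equation: 4x - 3y - 4z = -12

4x - 3y - 4z = -12


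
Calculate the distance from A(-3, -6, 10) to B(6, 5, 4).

d = √[(x₂-x₁)² + (y₂-y₁)² + (z₂-z₁)²]
  = √[9² + 11² + (-6)²]
  = √[81 + 121 + 36]
  = √238
  ≈ 15.43

15.43


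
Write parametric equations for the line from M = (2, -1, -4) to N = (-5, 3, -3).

Direction vector d = N - M = (-5 - 2, 3 + 1, -3 + 4) = (-7, 4, 1)
Parametric form r = M + t·d:
x = 2 - 7t, y = -1 + 4t, z = -4 + t

x = 2 - 7t, y = -1 + 4t, z = -4 + t


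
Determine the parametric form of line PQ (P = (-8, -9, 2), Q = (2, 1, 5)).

Direction vector d = Q - P = (2 + 8, 1 + 9, 5 - 2) = (10, 10, 3)
Parametric form r = P + t·d:
x = -8 + 10t, y = -9 + 10t, z = 2 + 3t

x = -8 + 10t, y = -9 + 10t, z = 2 + 3t


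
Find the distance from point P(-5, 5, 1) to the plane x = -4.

distance = |a·x₀ + b·y₀ + c·z₀ - d| / √(a² + b² + c²)
  = |1·(-5) + 0·5 + 0·1 - (-4)| / √(1² + 0² + 0²)
  = |-5 + 0 + 0 + 4| / √(1 + 0 + 0)
  = |-1| / √1
  = 1 / 1
  ≈ 1

1


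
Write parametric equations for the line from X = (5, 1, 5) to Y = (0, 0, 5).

Direction vector d = Y - X = (0 - 5, 0 - 1, 5 - 5) = (-5, -1, 0)
Parametric form r = X + t·d:
x = 5 - 5t, y = 1 - t, z = 5

x = 5 - 5t, y = 1 - t, z = 5


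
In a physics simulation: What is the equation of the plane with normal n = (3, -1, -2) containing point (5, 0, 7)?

The plane through P with normal n = (a, b, c) satisfies n·(r - P) = 0,
i.e. ax + by + cz = a·x₀ + b·y₀ + c·z₀.
d = 3·5 + (-1)·0 + (-2)·7
  = 15 + 0 - 14
  = 1
Equation: 3x - y - 2z = 1

3x - y - 2z = 1


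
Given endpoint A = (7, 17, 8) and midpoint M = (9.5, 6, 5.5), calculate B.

B = 2M - A
  = (2·9.5 - 7, 2·6 - 17, 2·5.5 - 8)
  = (19 - 7, 12 - 17, 11 - 8)
  = (12, -5, 3)

(12, -5, 3)


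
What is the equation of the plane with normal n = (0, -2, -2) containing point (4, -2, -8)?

The plane through P with normal n = (a, b, c) satisfies n·(r - P) = 0,
i.e. ax + by + cz = a·x₀ + b·y₀ + c·z₀.
d = 0·4 + (-2)·(-2) + (-2)·(-8)
  = 0 + 4 + 16
  = 20
Equation: -2y - 2z = 20

-2y - 2z = 20


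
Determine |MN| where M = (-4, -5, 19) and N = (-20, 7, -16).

d = √[(x₂-x₁)² + (y₂-y₁)² + (z₂-z₁)²]
  = √[(-16)² + 12² + (-35)²]
  = √[256 + 144 + 1225]
  = √1625
  ≈ 40.31

40.31


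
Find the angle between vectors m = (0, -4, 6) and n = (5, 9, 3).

m·n = 0·5 + (-4)·9 + 6·3 = 0 - 36 + 18 = -18
|m| = √(0² + (-4)² + 6²) = √52 ≈ 7.211
|n| = √(5² + 9² + 3²) = √115 ≈ 10.72
cos θ = (m·n)/(|m||n|) = -18/(7.211·10.72) ≈ -0.2328
θ = arccos(-0.2328) ≈ 103.5°

103.5°


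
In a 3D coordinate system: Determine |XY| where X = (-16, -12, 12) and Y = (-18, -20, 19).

d = √[(x₂-x₁)² + (y₂-y₁)² + (z₂-z₁)²]
  = √[(-2)² + (-8)² + 7²]
  = √[4 + 64 + 49]
  = √117
  ≈ 10.82

10.82


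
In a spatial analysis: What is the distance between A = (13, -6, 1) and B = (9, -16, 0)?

d = √[(x₂-x₁)² + (y₂-y₁)² + (z₂-z₁)²]
  = √[(-4)² + (-10)² + (-1)²]
  = √[16 + 100 + 1]
  = √117
  ≈ 10.82

10.82


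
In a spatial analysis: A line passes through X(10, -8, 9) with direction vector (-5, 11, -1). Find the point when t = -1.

P(t) = X + t·d
  = (10 + (-5)·(-1), -8 + 11·(-1), 9 + (-1)·(-1))
  = (10 + 5, -8 - 11, 9 + 1)
  = (15, -19, 10)

(15, -19, 10)


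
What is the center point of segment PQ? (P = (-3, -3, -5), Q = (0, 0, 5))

M = ((x₁+x₂)/2, (y₁+y₂)/2, (z₁+z₂)/2)
  = ((-3 + 0)/2, (-3 + 0)/2, (-5 + 5)/2)
  = (-3/2, -3/2, 0/2)
  = (-1.5, -1.5, 0)

(-1.5, -1.5, 0)


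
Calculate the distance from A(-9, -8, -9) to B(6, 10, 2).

d = √[(x₂-x₁)² + (y₂-y₁)² + (z₂-z₁)²]
  = √[15² + 18² + 11²]
  = √[225 + 324 + 121]
  = √670
  ≈ 25.88

25.88


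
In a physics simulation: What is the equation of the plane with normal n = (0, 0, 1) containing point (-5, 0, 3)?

The plane through P with normal n = (a, b, c) satisfies n·(r - P) = 0,
i.e. ax + by + cz = a·x₀ + b·y₀ + c·z₀.
d = 0·(-5) + 0·0 + 1·3
  = 0 + 0 + 3
  = 3
Equation: z = 3

z = 3


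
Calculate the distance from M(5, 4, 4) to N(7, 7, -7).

d = √[(x₂-x₁)² + (y₂-y₁)² + (z₂-z₁)²]
  = √[2² + 3² + (-11)²]
  = √[4 + 9 + 121]
  = √134
  ≈ 11.58

11.58


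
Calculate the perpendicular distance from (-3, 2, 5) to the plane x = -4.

distance = |a·x₀ + b·y₀ + c·z₀ - d| / √(a² + b² + c²)
  = |1·(-3) + 0·2 + 0·5 - (-4)| / √(1² + 0² + 0²)
  = |-3 + 0 + 0 + 4| / √(1 + 0 + 0)
  = |1| / √1
  = 1 / 1
  ≈ 1

1


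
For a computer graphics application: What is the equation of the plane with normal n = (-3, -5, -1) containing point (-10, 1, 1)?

The plane through P with normal n = (a, b, c) satisfies n·(r - P) = 0,
i.e. ax + by + cz = a·x₀ + b·y₀ + c·z₀.
d = (-3)·(-10) + (-5)·1 + (-1)·1
  = 30 - 5 - 1
  = 24
Equation: -3x - 5y - z = 24

-3x - 5y - z = 24


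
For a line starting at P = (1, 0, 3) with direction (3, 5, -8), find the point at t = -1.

P(t) = P + t·d
  = (1 + 3·(-1), 0 + 5·(-1), 3 + (-8)·(-1))
  = (1 - 3, 0 - 5, 3 + 8)
  = (-2, -5, 11)

(-2, -5, 11)


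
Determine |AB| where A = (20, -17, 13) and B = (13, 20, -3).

d = √[(x₂-x₁)² + (y₂-y₁)² + (z₂-z₁)²]
  = √[(-7)² + 37² + (-16)²]
  = √[49 + 1369 + 256]
  = √1674
  ≈ 40.91

40.91


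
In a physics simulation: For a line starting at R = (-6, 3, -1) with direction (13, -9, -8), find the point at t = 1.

P(t) = R + t·d
  = (-6 + 13·1, 3 + (-9)·1, -1 + (-8)·1)
  = (-6 + 13, 3 - 9, -1 - 8)
  = (7, -6, -9)

(7, -6, -9)


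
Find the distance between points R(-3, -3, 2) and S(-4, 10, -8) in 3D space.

d = √[(x₂-x₁)² + (y₂-y₁)² + (z₂-z₁)²]
  = √[(-1)² + 13² + (-10)²]
  = √[1 + 169 + 100]
  = √270
  ≈ 16.43

16.43


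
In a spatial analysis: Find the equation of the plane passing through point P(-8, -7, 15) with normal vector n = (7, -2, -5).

The plane through P with normal n = (a, b, c) satisfies n·(r - P) = 0,
i.e. ax + by + cz = a·x₀ + b·y₀ + c·z₀.
d = 7·(-8) + (-2)·(-7) + (-5)·15
  = -56 + 14 - 75
  = -117
Equation: 7x - 2y - 5z = -117

7x - 2y - 5z = -117


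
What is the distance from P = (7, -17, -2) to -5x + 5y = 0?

distance = |a·x₀ + b·y₀ + c·z₀ - d| / √(a² + b² + c²)
  = |(-5)·7 + 5·(-17) + 0·(-2) - 0| / √((-5)² + 5² + 0²)
  = |-35 - 85 + 0 + 0| / √(25 + 25 + 0)
  = |-120| / √50
  = 120 / 7.071
  ≈ 16.97

16.97


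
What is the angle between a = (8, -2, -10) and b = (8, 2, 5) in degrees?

a·b = 8·8 + (-2)·2 + (-10)·5 = 64 - 4 - 50 = 10
|a| = √(8² + (-2)² + (-10)²) = √168 ≈ 12.96
|b| = √(8² + 2² + 5²) = √93 ≈ 9.644
cos θ = (a·b)/(|a||b|) = 10/(12.96·9.644) ≈ 0.08
θ = arccos(0.08) ≈ 85.41°

85.41°


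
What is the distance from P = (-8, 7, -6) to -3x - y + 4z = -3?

distance = |a·x₀ + b·y₀ + c·z₀ - d| / √(a² + b² + c²)
  = |(-3)·(-8) + (-1)·7 + 4·(-6) - (-3)| / √((-3)² + (-1)² + 4²)
  = |24 - 7 - 24 + 3| / √(9 + 1 + 16)
  = |-4| / √26
  = 4 / 5.099
  ≈ 0.7845

0.7845


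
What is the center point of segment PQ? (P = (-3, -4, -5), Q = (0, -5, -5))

M = ((x₁+x₂)/2, (y₁+y₂)/2, (z₁+z₂)/2)
  = ((-3 + 0)/2, (-4 - 5)/2, (-5 - 5)/2)
  = (-3/2, -9/2, -10/2)
  = (-1.5, -4.5, -5)

(-1.5, -4.5, -5)


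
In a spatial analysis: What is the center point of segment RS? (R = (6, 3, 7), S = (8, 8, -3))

M = ((x₁+x₂)/2, (y₁+y₂)/2, (z₁+z₂)/2)
  = ((6 + 8)/2, (3 + 8)/2, (7 - 3)/2)
  = (14/2, 11/2, 4/2)
  = (7, 5.5, 2)

(7, 5.5, 2)


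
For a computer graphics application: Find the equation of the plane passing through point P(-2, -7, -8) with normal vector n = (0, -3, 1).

The plane through P with normal n = (a, b, c) satisfies n·(r - P) = 0,
i.e. ax + by + cz = a·x₀ + b·y₀ + c·z₀.
d = 0·(-2) + (-3)·(-7) + 1·(-8)
  = 0 + 21 - 8
  = 13
Equation: -3y + z = 13

-3y + z = 13


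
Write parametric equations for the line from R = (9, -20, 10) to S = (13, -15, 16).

Direction vector d = S - R = (13 - 9, -15 + 20, 16 - 10) = (4, 5, 6)
Parametric form r = R + t·d:
x = 9 + 4t, y = -20 + 5t, z = 10 + 6t

x = 9 + 4t, y = -20 + 5t, z = 10 + 6t


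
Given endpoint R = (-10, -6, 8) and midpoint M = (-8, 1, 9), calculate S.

S = 2M - R
  = (2·(-8) - (-10), 2·1 - (-6), 2·9 - 8)
  = (-16 + 10, 2 + 6, 18 - 8)
  = (-6, 8, 10)

(-6, 8, 10)


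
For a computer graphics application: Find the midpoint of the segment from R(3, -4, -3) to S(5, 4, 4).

M = ((x₁+x₂)/2, (y₁+y₂)/2, (z₁+z₂)/2)
  = ((3 + 5)/2, (-4 + 4)/2, (-3 + 4)/2)
  = (8/2, 0/2, 1/2)
  = (4, 0, 0.5)

(4, 0, 0.5)


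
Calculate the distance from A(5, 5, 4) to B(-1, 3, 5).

d = √[(x₂-x₁)² + (y₂-y₁)² + (z₂-z₁)²]
  = √[(-6)² + (-2)² + 1²]
  = √[36 + 4 + 1]
  = √41
  ≈ 6.403

6.403


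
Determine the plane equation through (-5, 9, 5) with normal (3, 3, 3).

The plane through P with normal n = (a, b, c) satisfies n·(r - P) = 0,
i.e. ax + by + cz = a·x₀ + b·y₀ + c·z₀.
d = 3·(-5) + 3·9 + 3·5
  = -15 + 27 + 15
  = 27
Equation: 3x + 3y + 3z = 27

3x + 3y + 3z = 27


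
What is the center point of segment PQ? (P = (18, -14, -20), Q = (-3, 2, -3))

M = ((x₁+x₂)/2, (y₁+y₂)/2, (z₁+z₂)/2)
  = ((18 - 3)/2, (-14 + 2)/2, (-20 - 3)/2)
  = (15/2, -12/2, -23/2)
  = (7.5, -6, -11.5)

(7.5, -6, -11.5)


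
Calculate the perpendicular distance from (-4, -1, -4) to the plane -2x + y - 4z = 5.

distance = |a·x₀ + b·y₀ + c·z₀ - d| / √(a² + b² + c²)
  = |(-2)·(-4) + 1·(-1) + (-4)·(-4) - 5| / √((-2)² + 1² + (-4)²)
  = |8 - 1 + 16 - 5| / √(4 + 1 + 16)
  = |18| / √21
  = 18 / 4.583
  ≈ 3.928

3.928


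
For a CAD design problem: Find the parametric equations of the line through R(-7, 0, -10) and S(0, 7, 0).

Direction vector d = S - R = (0 + 7, 7 + 0, 0 + 10) = (7, 7, 10)
Parametric form r = R + t·d:
x = -7 + 7t, y = 0 + 7t, z = -10 + 10t

x = -7 + 7t, y = 0 + 7t, z = -10 + 10t


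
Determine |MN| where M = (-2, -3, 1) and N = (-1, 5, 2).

d = √[(x₂-x₁)² + (y₂-y₁)² + (z₂-z₁)²]
  = √[1² + 8² + 1²]
  = √[1 + 64 + 1]
  = √66
  ≈ 8.124

8.124


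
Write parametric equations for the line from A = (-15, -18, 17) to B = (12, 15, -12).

Direction vector d = B - A = (12 + 15, 15 + 18, -12 - 17) = (27, 33, -29)
Parametric form r = A + t·d:
x = -15 + 27t, y = -18 + 33t, z = 17 - 29t

x = -15 + 27t, y = -18 + 33t, z = 17 - 29t


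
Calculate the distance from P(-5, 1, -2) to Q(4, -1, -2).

d = √[(x₂-x₁)² + (y₂-y₁)² + (z₂-z₁)²]
  = √[9² + (-2)² + 0²]
  = √[81 + 4 + 0]
  = √85
  ≈ 9.22

9.22


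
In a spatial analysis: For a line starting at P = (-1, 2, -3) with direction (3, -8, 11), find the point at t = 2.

P(t) = P + t·d
  = (-1 + 3·2, 2 + (-8)·2, -3 + 11·2)
  = (-1 + 6, 2 - 16, -3 + 22)
  = (5, -14, 19)

(5, -14, 19)


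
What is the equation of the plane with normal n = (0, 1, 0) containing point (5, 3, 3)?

The plane through P with normal n = (a, b, c) satisfies n·(r - P) = 0,
i.e. ax + by + cz = a·x₀ + b·y₀ + c·z₀.
d = 0·5 + 1·3 + 0·3
  = 0 + 3 + 0
  = 3
Equation: y = 3

y = 3


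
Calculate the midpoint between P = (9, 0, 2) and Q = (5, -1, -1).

M = ((x₁+x₂)/2, (y₁+y₂)/2, (z₁+z₂)/2)
  = ((9 + 5)/2, (0 - 1)/2, (2 - 1)/2)
  = (14/2, -1/2, 1/2)
  = (7, -0.5, 0.5)

(7, -0.5, 0.5)


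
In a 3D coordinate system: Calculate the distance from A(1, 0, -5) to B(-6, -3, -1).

d = √[(x₂-x₁)² + (y₂-y₁)² + (z₂-z₁)²]
  = √[(-7)² + (-3)² + 4²]
  = √[49 + 9 + 16]
  = √74
  ≈ 8.602

8.602


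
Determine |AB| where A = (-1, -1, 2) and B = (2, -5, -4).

d = √[(x₂-x₁)² + (y₂-y₁)² + (z₂-z₁)²]
  = √[3² + (-4)² + (-6)²]
  = √[9 + 16 + 36]
  = √61
  ≈ 7.81

7.81


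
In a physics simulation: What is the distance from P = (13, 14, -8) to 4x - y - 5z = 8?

distance = |a·x₀ + b·y₀ + c·z₀ - d| / √(a² + b² + c²)
  = |4·13 + (-1)·14 + (-5)·(-8) - 8| / √(4² + (-1)² + (-5)²)
  = |52 - 14 + 40 - 8| / √(16 + 1 + 25)
  = |70| / √42
  = 70 / 6.481
  ≈ 10.8

10.8


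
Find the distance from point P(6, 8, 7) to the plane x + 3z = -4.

distance = |a·x₀ + b·y₀ + c·z₀ - d| / √(a² + b² + c²)
  = |1·6 + 0·8 + 3·7 - (-4)| / √(1² + 0² + 3²)
  = |6 + 0 + 21 + 4| / √(1 + 0 + 9)
  = |31| / √10
  = 31 / 3.162
  ≈ 9.803

9.803


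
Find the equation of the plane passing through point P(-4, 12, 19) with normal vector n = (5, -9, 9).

The plane through P with normal n = (a, b, c) satisfies n·(r - P) = 0,
i.e. ax + by + cz = a·x₀ + b·y₀ + c·z₀.
d = 5·(-4) + (-9)·12 + 9·19
  = -20 - 108 + 171
  = 43
Equation: 5x - 9y + 9z = 43

5x - 9y + 9z = 43


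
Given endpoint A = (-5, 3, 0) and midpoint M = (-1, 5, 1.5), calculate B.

B = 2M - A
  = (2·(-1) - (-5), 2·5 - 3, 2·1.5 - 0)
  = (-2 + 5, 10 - 3, 3 + 0)
  = (3, 7, 3)

(3, 7, 3)


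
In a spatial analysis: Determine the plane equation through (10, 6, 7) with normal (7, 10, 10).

The plane through P with normal n = (a, b, c) satisfies n·(r - P) = 0,
i.e. ax + by + cz = a·x₀ + b·y₀ + c·z₀.
d = 7·10 + 10·6 + 10·7
  = 70 + 60 + 70
  = 200
Equation: 7x + 10y + 10z = 200

7x + 10y + 10z = 200


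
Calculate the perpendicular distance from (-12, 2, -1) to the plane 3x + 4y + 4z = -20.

distance = |a·x₀ + b·y₀ + c·z₀ - d| / √(a² + b² + c²)
  = |3·(-12) + 4·2 + 4·(-1) - (-20)| / √(3² + 4² + 4²)
  = |-36 + 8 - 4 + 20| / √(9 + 16 + 16)
  = |-12| / √41
  = 12 / 6.403
  ≈ 1.874

1.874


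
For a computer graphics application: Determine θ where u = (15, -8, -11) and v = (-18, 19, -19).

u·v = 15·(-18) + (-8)·19 + (-11)·(-19) = -270 - 152 + 209 = -213
|u| = √(15² + (-8)² + (-11)²) = √410 ≈ 20.25
|v| = √((-18)² + 19² + (-19)²) = √1046 ≈ 32.34
cos θ = (u·v)/(|u||v|) = -213/(20.25·32.34) ≈ -0.3253
θ = arccos(-0.3253) ≈ 109°

109°


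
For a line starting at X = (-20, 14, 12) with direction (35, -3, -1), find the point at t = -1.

P(t) = X + t·d
  = (-20 + 35·(-1), 14 + (-3)·(-1), 12 + (-1)·(-1))
  = (-20 - 35, 14 + 3, 12 + 1)
  = (-55, 17, 13)

(-55, 17, 13)


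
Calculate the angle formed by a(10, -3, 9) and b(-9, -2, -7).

a·b = 10·(-9) + (-3)·(-2) + 9·(-7) = -90 + 6 - 63 = -147
|a| = √(10² + (-3)² + 9²) = √190 ≈ 13.78
|b| = √((-9)² + (-2)² + (-7)²) = √134 ≈ 11.58
cos θ = (a·b)/(|a||b|) = -147/(13.78·11.58) ≈ -0.9213
θ = arccos(-0.9213) ≈ 157.1°

157.1°


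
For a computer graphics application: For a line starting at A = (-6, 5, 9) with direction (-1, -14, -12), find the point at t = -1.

P(t) = A + t·d
  = (-6 + (-1)·(-1), 5 + (-14)·(-1), 9 + (-12)·(-1))
  = (-6 + 1, 5 + 14, 9 + 12)
  = (-5, 19, 21)

(-5, 19, 21)


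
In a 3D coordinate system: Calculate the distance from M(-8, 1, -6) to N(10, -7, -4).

d = √[(x₂-x₁)² + (y₂-y₁)² + (z₂-z₁)²]
  = √[18² + (-8)² + 2²]
  = √[324 + 64 + 4]
  = √392
  ≈ 19.8

19.8


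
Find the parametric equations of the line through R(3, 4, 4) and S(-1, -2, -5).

Direction vector d = S - R = (-1 - 3, -2 - 4, -5 - 4) = (-4, -6, -9)
Parametric form r = R + t·d:
x = 3 - 4t, y = 4 - 6t, z = 4 - 9t

x = 3 - 4t, y = 4 - 6t, z = 4 - 9t


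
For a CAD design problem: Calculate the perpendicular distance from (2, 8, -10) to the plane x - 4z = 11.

distance = |a·x₀ + b·y₀ + c·z₀ - d| / √(a² + b² + c²)
  = |1·2 + 0·8 + (-4)·(-10) - 11| / √(1² + 0² + (-4)²)
  = |2 + 0 + 40 - 11| / √(1 + 0 + 16)
  = |31| / √17
  = 31 / 4.123
  ≈ 7.519

7.519


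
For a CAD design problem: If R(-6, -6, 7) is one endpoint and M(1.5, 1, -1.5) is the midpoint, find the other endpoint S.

S = 2M - R
  = (2·1.5 - (-6), 2·1 - (-6), 2·(-1.5) - 7)
  = (3 + 6, 2 + 6, -3 - 7)
  = (9, 8, -10)

(9, 8, -10)


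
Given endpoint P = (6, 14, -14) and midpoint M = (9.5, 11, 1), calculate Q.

Q = 2M - P
  = (2·9.5 - 6, 2·11 - 14, 2·1 - (-14))
  = (19 - 6, 22 - 14, 2 + 14)
  = (13, 8, 16)

(13, 8, 16)


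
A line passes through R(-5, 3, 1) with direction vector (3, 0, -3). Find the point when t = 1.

P(t) = R + t·d
  = (-5 + 3·1, 3 + 0·1, 1 + (-3)·1)
  = (-5 + 3, 3 + 0, 1 - 3)
  = (-2, 3, -2)

(-2, 3, -2)


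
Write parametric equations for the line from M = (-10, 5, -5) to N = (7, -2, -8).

Direction vector d = N - M = (7 + 10, -2 - 5, -8 + 5) = (17, -7, -3)
Parametric form r = M + t·d:
x = -10 + 17t, y = 5 - 7t, z = -5 - 3t

x = -10 + 17t, y = 5 - 7t, z = -5 - 3t


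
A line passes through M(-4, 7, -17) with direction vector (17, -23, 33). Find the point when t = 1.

P(t) = M + t·d
  = (-4 + 17·1, 7 + (-23)·1, -17 + 33·1)
  = (-4 + 17, 7 - 23, -17 + 33)
  = (13, -16, 16)

(13, -16, 16)


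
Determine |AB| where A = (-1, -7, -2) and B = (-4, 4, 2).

d = √[(x₂-x₁)² + (y₂-y₁)² + (z₂-z₁)²]
  = √[(-3)² + 11² + 4²]
  = √[9 + 121 + 16]
  = √146
  ≈ 12.08

12.08


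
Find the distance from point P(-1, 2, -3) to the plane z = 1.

distance = |a·x₀ + b·y₀ + c·z₀ - d| / √(a² + b² + c²)
  = |0·(-1) + 0·2 + 1·(-3) - 1| / √(0² + 0² + 1²)
  = |0 + 0 - 3 - 1| / √(0 + 0 + 1)
  = |-4| / √1
  = 4 / 1
  ≈ 4

4


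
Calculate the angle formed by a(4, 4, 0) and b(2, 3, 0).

a·b = 4·2 + 4·3 + 0·0 = 8 + 12 + 0 = 20
|a| = √(4² + 4² + 0²) = √32 ≈ 5.657
|b| = √(2² + 3² + 0²) = √13 ≈ 3.606
cos θ = (a·b)/(|a||b|) = 20/(5.657·3.606) ≈ 0.9806
θ = arccos(0.9806) ≈ 11.31°

11.31°


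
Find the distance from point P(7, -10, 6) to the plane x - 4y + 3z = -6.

distance = |a·x₀ + b·y₀ + c·z₀ - d| / √(a² + b² + c²)
  = |1·7 + (-4)·(-10) + 3·6 - (-6)| / √(1² + (-4)² + 3²)
  = |7 + 40 + 18 + 6| / √(1 + 16 + 9)
  = |71| / √26
  = 71 / 5.099
  ≈ 13.92

13.92


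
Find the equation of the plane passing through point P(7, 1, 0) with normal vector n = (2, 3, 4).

The plane through P with normal n = (a, b, c) satisfies n·(r - P) = 0,
i.e. ax + by + cz = a·x₀ + b·y₀ + c·z₀.
d = 2·7 + 3·1 + 4·0
  = 14 + 3 + 0
  = 17
Equation: 2x + 3y + 4z = 17

2x + 3y + 4z = 17


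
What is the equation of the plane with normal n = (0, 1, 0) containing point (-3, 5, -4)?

The plane through P with normal n = (a, b, c) satisfies n·(r - P) = 0,
i.e. ax + by + cz = a·x₀ + b·y₀ + c·z₀.
d = 0·(-3) + 1·5 + 0·(-4)
  = 0 + 5 + 0
  = 5
Equation: y = 5

y = 5


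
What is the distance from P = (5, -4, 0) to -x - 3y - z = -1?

distance = |a·x₀ + b·y₀ + c·z₀ - d| / √(a² + b² + c²)
  = |(-1)·5 + (-3)·(-4) + (-1)·0 - (-1)| / √((-1)² + (-3)² + (-1)²)
  = |-5 + 12 + 0 + 1| / √(1 + 9 + 1)
  = |8| / √11
  = 8 / 3.317
  ≈ 2.412

2.412


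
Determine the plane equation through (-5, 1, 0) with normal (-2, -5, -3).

The plane through P with normal n = (a, b, c) satisfies n·(r - P) = 0,
i.e. ax + by + cz = a·x₀ + b·y₀ + c·z₀.
d = (-2)·(-5) + (-5)·1 + (-3)·0
  = 10 - 5 + 0
  = 5
Equation: -2x - 5y - 3z = 5

-2x - 5y - 3z = 5


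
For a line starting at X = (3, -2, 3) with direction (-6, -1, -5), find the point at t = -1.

P(t) = X + t·d
  = (3 + (-6)·(-1), -2 + (-1)·(-1), 3 + (-5)·(-1))
  = (3 + 6, -2 + 1, 3 + 5)
  = (9, -1, 8)

(9, -1, 8)


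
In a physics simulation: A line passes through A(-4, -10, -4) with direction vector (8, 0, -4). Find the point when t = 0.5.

P(t) = A + t·d
  = (-4 + 8·0.5, -10 + 0·0.5, -4 + (-4)·0.5)
  = (-4 + 4, -10 + 0, -4 - 2)
  = (0, -10, -6)

(0, -10, -6)


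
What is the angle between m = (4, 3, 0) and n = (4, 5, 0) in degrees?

m·n = 4·4 + 3·5 + 0·0 = 16 + 15 + 0 = 31
|m| = √(4² + 3² + 0²) = √25 ≈ 5
|n| = √(4² + 5² + 0²) = √41 ≈ 6.403
cos θ = (m·n)/(|m||n|) = 31/(5·6.403) ≈ 0.9683
θ = arccos(0.9683) ≈ 14.47°

14.47°


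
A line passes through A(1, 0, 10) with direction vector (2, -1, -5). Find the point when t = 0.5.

P(t) = A + t·d
  = (1 + 2·0.5, 0 + (-1)·0.5, 10 + (-5)·0.5)
  = (1 + 1, 0 - 0.5, 10 - 2.5)
  = (2, -0.5, 7.5)

(2, -0.5, 7.5)


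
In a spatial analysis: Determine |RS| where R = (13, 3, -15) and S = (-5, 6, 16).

d = √[(x₂-x₁)² + (y₂-y₁)² + (z₂-z₁)²]
  = √[(-18)² + 3² + 31²]
  = √[324 + 9 + 961]
  = √1294
  ≈ 35.97

35.97


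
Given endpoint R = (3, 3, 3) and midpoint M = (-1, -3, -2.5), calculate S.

S = 2M - R
  = (2·(-1) - 3, 2·(-3) - 3, 2·(-2.5) - 3)
  = (-2 - 3, -6 - 3, -5 - 3)
  = (-5, -9, -8)

(-5, -9, -8)


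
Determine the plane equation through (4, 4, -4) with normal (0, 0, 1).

The plane through P with normal n = (a, b, c) satisfies n·(r - P) = 0,
i.e. ax + by + cz = a·x₀ + b·y₀ + c·z₀.
d = 0·4 + 0·4 + 1·(-4)
  = 0 + 0 - 4
  = -4
Equation: z = -4

z = -4


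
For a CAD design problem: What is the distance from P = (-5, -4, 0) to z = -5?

distance = |a·x₀ + b·y₀ + c·z₀ - d| / √(a² + b² + c²)
  = |0·(-5) + 0·(-4) + 1·0 - (-5)| / √(0² + 0² + 1²)
  = |0 + 0 + 0 + 5| / √(0 + 0 + 1)
  = |5| / √1
  = 5 / 1
  ≈ 5

5


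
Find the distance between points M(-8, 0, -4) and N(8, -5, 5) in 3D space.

d = √[(x₂-x₁)² + (y₂-y₁)² + (z₂-z₁)²]
  = √[16² + (-5)² + 9²]
  = √[256 + 25 + 81]
  = √362
  ≈ 19.03

19.03


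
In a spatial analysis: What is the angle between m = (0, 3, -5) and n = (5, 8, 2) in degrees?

m·n = 0·5 + 3·8 + (-5)·2 = 0 + 24 - 10 = 14
|m| = √(0² + 3² + (-5)²) = √34 ≈ 5.831
|n| = √(5² + 8² + 2²) = √93 ≈ 9.644
cos θ = (m·n)/(|m||n|) = 14/(5.831·9.644) ≈ 0.249
θ = arccos(0.249) ≈ 75.58°

75.58°


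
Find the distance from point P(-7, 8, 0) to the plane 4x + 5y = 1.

distance = |a·x₀ + b·y₀ + c·z₀ - d| / √(a² + b² + c²)
  = |4·(-7) + 5·8 + 0·0 - 1| / √(4² + 5² + 0²)
  = |-28 + 40 + 0 - 1| / √(16 + 25 + 0)
  = |11| / √41
  = 11 / 6.403
  ≈ 1.718

1.718


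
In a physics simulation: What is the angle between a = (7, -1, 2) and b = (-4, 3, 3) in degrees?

a·b = 7·(-4) + (-1)·3 + 2·3 = -28 - 3 + 6 = -25
|a| = √(7² + (-1)² + 2²) = √54 ≈ 7.348
|b| = √((-4)² + 3² + 3²) = √34 ≈ 5.831
cos θ = (a·b)/(|a||b|) = -25/(7.348·5.831) ≈ -0.5835
θ = arccos(-0.5835) ≈ 125.7°

125.7°


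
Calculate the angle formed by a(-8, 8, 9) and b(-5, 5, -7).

a·b = (-8)·(-5) + 8·5 + 9·(-7) = 40 + 40 - 63 = 17
|a| = √((-8)² + 8² + 9²) = √209 ≈ 14.46
|b| = √((-5)² + 5² + (-7)²) = √99 ≈ 9.95
cos θ = (a·b)/(|a||b|) = 17/(14.46·9.95) ≈ 0.1182
θ = arccos(0.1182) ≈ 83.21°

83.21°


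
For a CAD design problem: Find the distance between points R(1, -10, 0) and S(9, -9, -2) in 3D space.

d = √[(x₂-x₁)² + (y₂-y₁)² + (z₂-z₁)²]
  = √[8² + 1² + (-2)²]
  = √[64 + 1 + 4]
  = √69
  ≈ 8.307

8.307


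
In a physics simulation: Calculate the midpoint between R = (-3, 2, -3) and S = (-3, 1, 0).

M = ((x₁+x₂)/2, (y₁+y₂)/2, (z₁+z₂)/2)
  = ((-3 - 3)/2, (2 + 1)/2, (-3 + 0)/2)
  = (-6/2, 3/2, -3/2)
  = (-3, 1.5, -1.5)

(-3, 1.5, -1.5)


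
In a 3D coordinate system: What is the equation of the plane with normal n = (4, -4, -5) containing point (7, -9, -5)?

The plane through P with normal n = (a, b, c) satisfies n·(r - P) = 0,
i.e. ax + by + cz = a·x₀ + b·y₀ + c·z₀.
d = 4·7 + (-4)·(-9) + (-5)·(-5)
  = 28 + 36 + 25
  = 89
Equation: 4x - 4y - 5z = 89

4x - 4y - 5z = 89


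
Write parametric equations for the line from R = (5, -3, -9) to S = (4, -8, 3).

Direction vector d = S - R = (4 - 5, -8 + 3, 3 + 9) = (-1, -5, 12)
Parametric form r = R + t·d:
x = 5 - t, y = -3 - 5t, z = -9 + 12t

x = 5 - t, y = -3 - 5t, z = -9 + 12t


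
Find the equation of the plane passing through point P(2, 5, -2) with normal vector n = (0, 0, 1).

The plane through P with normal n = (a, b, c) satisfies n·(r - P) = 0,
i.e. ax + by + cz = a·x₀ + b·y₀ + c·z₀.
d = 0·2 + 0·5 + 1·(-2)
  = 0 + 0 - 2
  = -2
Equation: z = -2

z = -2


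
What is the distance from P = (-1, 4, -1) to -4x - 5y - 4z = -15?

distance = |a·x₀ + b·y₀ + c·z₀ - d| / √(a² + b² + c²)
  = |(-4)·(-1) + (-5)·4 + (-4)·(-1) - (-15)| / √((-4)² + (-5)² + (-4)²)
  = |4 - 20 + 4 + 15| / √(16 + 25 + 16)
  = |3| / √57
  = 3 / 7.55
  ≈ 0.3974

0.3974


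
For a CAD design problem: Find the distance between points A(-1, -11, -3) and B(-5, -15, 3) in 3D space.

d = √[(x₂-x₁)² + (y₂-y₁)² + (z₂-z₁)²]
  = √[(-4)² + (-4)² + 6²]
  = √[16 + 16 + 36]
  = √68
  ≈ 8.246

8.246


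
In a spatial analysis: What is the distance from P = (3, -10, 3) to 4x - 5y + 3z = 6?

distance = |a·x₀ + b·y₀ + c·z₀ - d| / √(a² + b² + c²)
  = |4·3 + (-5)·(-10) + 3·3 - 6| / √(4² + (-5)² + 3²)
  = |12 + 50 + 9 - 6| / √(16 + 25 + 9)
  = |65| / √50
  = 65 / 7.071
  ≈ 9.192

9.192


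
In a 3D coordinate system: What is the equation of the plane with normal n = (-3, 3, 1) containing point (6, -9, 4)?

The plane through P with normal n = (a, b, c) satisfies n·(r - P) = 0,
i.e. ax + by + cz = a·x₀ + b·y₀ + c·z₀.
d = (-3)·6 + 3·(-9) + 1·4
  = -18 - 27 + 4
  = -41
Equation: -3x + 3y + z = -41

-3x + 3y + z = -41


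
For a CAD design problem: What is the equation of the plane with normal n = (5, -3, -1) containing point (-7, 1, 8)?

The plane through P with normal n = (a, b, c) satisfies n·(r - P) = 0,
i.e. ax + by + cz = a·x₀ + b·y₀ + c·z₀.
d = 5·(-7) + (-3)·1 + (-1)·8
  = -35 - 3 - 8
  = -46
Equation: 5x - 3y - z = -46

5x - 3y - z = -46


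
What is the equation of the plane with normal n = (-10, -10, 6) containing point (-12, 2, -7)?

The plane through P with normal n = (a, b, c) satisfies n·(r - P) = 0,
i.e. ax + by + cz = a·x₀ + b·y₀ + c·z₀.
d = (-10)·(-12) + (-10)·2 + 6·(-7)
  = 120 - 20 - 42
  = 58
Equation: -10x - 10y + 6z = 58

-10x - 10y + 6z = 58


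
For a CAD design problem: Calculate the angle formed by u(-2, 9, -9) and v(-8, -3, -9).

u·v = (-2)·(-8) + 9·(-3) + (-9)·(-9) = 16 - 27 + 81 = 70
|u| = √((-2)² + 9² + (-9)²) = √166 ≈ 12.88
|v| = √((-8)² + (-3)² + (-9)²) = √154 ≈ 12.41
cos θ = (u·v)/(|u||v|) = 70/(12.88·12.41) ≈ 0.4378
θ = arccos(0.4378) ≈ 64.04°

64.04°


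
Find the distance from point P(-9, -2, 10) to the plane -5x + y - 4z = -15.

distance = |a·x₀ + b·y₀ + c·z₀ - d| / √(a² + b² + c²)
  = |(-5)·(-9) + 1·(-2) + (-4)·10 - (-15)| / √((-5)² + 1² + (-4)²)
  = |45 - 2 - 40 + 15| / √(25 + 1 + 16)
  = |18| / √42
  = 18 / 6.481
  ≈ 2.777

2.777


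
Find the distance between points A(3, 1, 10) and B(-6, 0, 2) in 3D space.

d = √[(x₂-x₁)² + (y₂-y₁)² + (z₂-z₁)²]
  = √[(-9)² + (-1)² + (-8)²]
  = √[81 + 1 + 64]
  = √146
  ≈ 12.08

12.08


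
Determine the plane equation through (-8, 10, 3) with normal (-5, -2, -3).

The plane through P with normal n = (a, b, c) satisfies n·(r - P) = 0,
i.e. ax + by + cz = a·x₀ + b·y₀ + c·z₀.
d = (-5)·(-8) + (-2)·10 + (-3)·3
  = 40 - 20 - 9
  = 11
Equation: -5x - 2y - 3z = 11

-5x - 2y - 3z = 11


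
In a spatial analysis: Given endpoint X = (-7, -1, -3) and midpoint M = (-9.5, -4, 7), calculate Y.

Y = 2M - X
  = (2·(-9.5) - (-7), 2·(-4) - (-1), 2·7 - (-3))
  = (-19 + 7, -8 + 1, 14 + 3)
  = (-12, -7, 17)

(-12, -7, 17)


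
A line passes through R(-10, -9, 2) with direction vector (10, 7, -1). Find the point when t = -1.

P(t) = R + t·d
  = (-10 + 10·(-1), -9 + 7·(-1), 2 + (-1)·(-1))
  = (-10 - 10, -9 - 7, 2 + 1)
  = (-20, -16, 3)

(-20, -16, 3)


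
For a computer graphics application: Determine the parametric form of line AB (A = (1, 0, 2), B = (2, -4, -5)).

Direction vector d = B - A = (2 - 1, -4 + 0, -5 - 2) = (1, -4, -7)
Parametric form r = A + t·d:
x = 1 + t, y = 0 - 4t, z = 2 - 7t

x = 1 + t, y = 0 - 4t, z = 2 - 7t


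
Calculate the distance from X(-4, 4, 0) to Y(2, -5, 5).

d = √[(x₂-x₁)² + (y₂-y₁)² + (z₂-z₁)²]
  = √[6² + (-9)² + 5²]
  = √[36 + 81 + 25]
  = √142
  ≈ 11.92

11.92


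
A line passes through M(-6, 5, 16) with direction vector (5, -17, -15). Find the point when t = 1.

P(t) = M + t·d
  = (-6 + 5·1, 5 + (-17)·1, 16 + (-15)·1)
  = (-6 + 5, 5 - 17, 16 - 15)
  = (-1, -12, 1)

(-1, -12, 1)


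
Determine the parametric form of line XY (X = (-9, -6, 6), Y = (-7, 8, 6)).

Direction vector d = Y - X = (-7 + 9, 8 + 6, 6 - 6) = (2, 14, 0)
Parametric form r = X + t·d:
x = -9 + 2t, y = -6 + 14t, z = 6

x = -9 + 2t, y = -6 + 14t, z = 6


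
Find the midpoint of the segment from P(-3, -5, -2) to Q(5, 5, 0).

M = ((x₁+x₂)/2, (y₁+y₂)/2, (z₁+z₂)/2)
  = ((-3 + 5)/2, (-5 + 5)/2, (-2 + 0)/2)
  = (2/2, 0/2, -2/2)
  = (1, 0, -1)

(1, 0, -1)


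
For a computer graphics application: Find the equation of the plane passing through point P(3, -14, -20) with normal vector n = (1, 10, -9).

The plane through P with normal n = (a, b, c) satisfies n·(r - P) = 0,
i.e. ax + by + cz = a·x₀ + b·y₀ + c·z₀.
d = 1·3 + 10·(-14) + (-9)·(-20)
  = 3 - 140 + 180
  = 43
Equation: x + 10y - 9z = 43

x + 10y - 9z = 43


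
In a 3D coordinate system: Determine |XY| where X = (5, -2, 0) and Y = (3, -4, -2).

d = √[(x₂-x₁)² + (y₂-y₁)² + (z₂-z₁)²]
  = √[(-2)² + (-2)² + (-2)²]
  = √[4 + 4 + 4]
  = √12
  ≈ 3.464

3.464


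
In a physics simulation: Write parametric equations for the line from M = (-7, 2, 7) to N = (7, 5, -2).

Direction vector d = N - M = (7 + 7, 5 - 2, -2 - 7) = (14, 3, -9)
Parametric form r = M + t·d:
x = -7 + 14t, y = 2 + 3t, z = 7 - 9t

x = -7 + 14t, y = 2 + 3t, z = 7 - 9t


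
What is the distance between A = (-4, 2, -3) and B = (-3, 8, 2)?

d = √[(x₂-x₁)² + (y₂-y₁)² + (z₂-z₁)²]
  = √[1² + 6² + 5²]
  = √[1 + 36 + 25]
  = √62
  ≈ 7.874

7.874


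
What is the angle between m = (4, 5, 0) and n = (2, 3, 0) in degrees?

m·n = 4·2 + 5·3 + 0·0 = 8 + 15 + 0 = 23
|m| = √(4² + 5² + 0²) = √41 ≈ 6.403
|n| = √(2² + 3² + 0²) = √13 ≈ 3.606
cos θ = (m·n)/(|m||n|) = 23/(6.403·3.606) ≈ 0.9962
θ = arccos(0.9962) ≈ 4.97°

4.97°


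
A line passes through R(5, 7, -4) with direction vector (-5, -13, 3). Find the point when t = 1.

P(t) = R + t·d
  = (5 + (-5)·1, 7 + (-13)·1, -4 + 3·1)
  = (5 - 5, 7 - 13, -4 + 3)
  = (0, -6, -1)

(0, -6, -1)


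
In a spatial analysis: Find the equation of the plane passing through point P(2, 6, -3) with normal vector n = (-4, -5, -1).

The plane through P with normal n = (a, b, c) satisfies n·(r - P) = 0,
i.e. ax + by + cz = a·x₀ + b·y₀ + c·z₀.
d = (-4)·2 + (-5)·6 + (-1)·(-3)
  = -8 - 30 + 3
  = -35
Equation: -4x - 5y - z = -35

-4x - 5y - z = -35


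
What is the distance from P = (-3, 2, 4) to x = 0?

distance = |a·x₀ + b·y₀ + c·z₀ - d| / √(a² + b² + c²)
  = |1·(-3) + 0·2 + 0·4 - 0| / √(1² + 0² + 0²)
  = |-3 + 0 + 0 + 0| / √(1 + 0 + 0)
  = |-3| / √1
  = 3 / 1
  ≈ 3

3


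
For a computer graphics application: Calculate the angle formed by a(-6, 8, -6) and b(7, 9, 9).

a·b = (-6)·7 + 8·9 + (-6)·9 = -42 + 72 - 54 = -24
|a| = √((-6)² + 8² + (-6)²) = √136 ≈ 11.66
|b| = √(7² + 9² + 9²) = √211 ≈ 14.53
cos θ = (a·b)/(|a||b|) = -24/(11.66·14.53) ≈ -0.1417
θ = arccos(-0.1417) ≈ 98.14°

98.14°


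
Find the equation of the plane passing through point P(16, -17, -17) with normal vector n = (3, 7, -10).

The plane through P with normal n = (a, b, c) satisfies n·(r - P) = 0,
i.e. ax + by + cz = a·x₀ + b·y₀ + c·z₀.
d = 3·16 + 7·(-17) + (-10)·(-17)
  = 48 - 119 + 170
  = 99
Equation: 3x + 7y - 10z = 99

3x + 7y - 10z = 99


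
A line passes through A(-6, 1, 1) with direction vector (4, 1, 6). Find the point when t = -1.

P(t) = A + t·d
  = (-6 + 4·(-1), 1 + 1·(-1), 1 + 6·(-1))
  = (-6 - 4, 1 - 1, 1 - 6)
  = (-10, 0, -5)

(-10, 0, -5)


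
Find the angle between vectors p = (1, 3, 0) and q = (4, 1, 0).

p·q = 1·4 + 3·1 + 0·0 = 4 + 3 + 0 = 7
|p| = √(1² + 3² + 0²) = √10 ≈ 3.162
|q| = √(4² + 1² + 0²) = √17 ≈ 4.123
cos θ = (p·q)/(|p||q|) = 7/(3.162·4.123) ≈ 0.5369
θ = arccos(0.5369) ≈ 57.53°

57.53°


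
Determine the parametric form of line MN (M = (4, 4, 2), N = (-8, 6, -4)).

Direction vector d = N - M = (-8 - 4, 6 - 4, -4 - 2) = (-12, 2, -6)
Parametric form r = M + t·d:
x = 4 - 12t, y = 4 + 2t, z = 2 - 6t

x = 4 - 12t, y = 4 + 2t, z = 2 - 6t


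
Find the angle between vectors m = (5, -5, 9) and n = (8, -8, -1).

m·n = 5·8 + (-5)·(-8) + 9·(-1) = 40 + 40 - 9 = 71
|m| = √(5² + (-5)² + 9²) = √131 ≈ 11.45
|n| = √(8² + (-8)² + (-1)²) = √129 ≈ 11.36
cos θ = (m·n)/(|m||n|) = 71/(11.45·11.36) ≈ 0.5462
θ = arccos(0.5462) ≈ 56.9°

56.9°


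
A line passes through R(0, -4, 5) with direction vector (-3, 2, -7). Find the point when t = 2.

P(t) = R + t·d
  = (0 + (-3)·2, -4 + 2·2, 5 + (-7)·2)
  = (0 - 6, -4 + 4, 5 - 14)
  = (-6, 0, -9)

(-6, 0, -9)


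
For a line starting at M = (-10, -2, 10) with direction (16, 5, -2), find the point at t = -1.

P(t) = M + t·d
  = (-10 + 16·(-1), -2 + 5·(-1), 10 + (-2)·(-1))
  = (-10 - 16, -2 - 5, 10 + 2)
  = (-26, -7, 12)

(-26, -7, 12)


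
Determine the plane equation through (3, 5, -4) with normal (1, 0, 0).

The plane through P with normal n = (a, b, c) satisfies n·(r - P) = 0,
i.e. ax + by + cz = a·x₀ + b·y₀ + c·z₀.
d = 1·3 + 0·5 + 0·(-4)
  = 3 + 0 + 0
  = 3
Equation: x = 3

x = 3


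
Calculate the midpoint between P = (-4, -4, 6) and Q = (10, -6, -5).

M = ((x₁+x₂)/2, (y₁+y₂)/2, (z₁+z₂)/2)
  = ((-4 + 10)/2, (-4 - 6)/2, (6 - 5)/2)
  = (6/2, -10/2, 1/2)
  = (3, -5, 0.5)

(3, -5, 0.5)


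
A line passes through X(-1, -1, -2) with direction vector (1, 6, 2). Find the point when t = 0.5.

P(t) = X + t·d
  = (-1 + 1·0.5, -1 + 6·0.5, -2 + 2·0.5)
  = (-1 + 0.5, -1 + 3, -2 + 1)
  = (-0.5, 2, -1)

(-0.5, 2, -1)


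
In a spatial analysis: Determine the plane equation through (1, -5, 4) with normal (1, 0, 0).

The plane through P with normal n = (a, b, c) satisfies n·(r - P) = 0,
i.e. ax + by + cz = a·x₀ + b·y₀ + c·z₀.
d = 1·1 + 0·(-5) + 0·4
  = 1 + 0 + 0
  = 1
Equation: x = 1

x = 1


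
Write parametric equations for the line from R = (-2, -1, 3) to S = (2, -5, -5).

Direction vector d = S - R = (2 + 2, -5 + 1, -5 - 3) = (4, -4, -8)
Parametric form r = R + t·d:
x = -2 + 4t, y = -1 - 4t, z = 3 - 8t

x = -2 + 4t, y = -1 - 4t, z = 3 - 8t


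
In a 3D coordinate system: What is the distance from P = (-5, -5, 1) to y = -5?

distance = |a·x₀ + b·y₀ + c·z₀ - d| / √(a² + b² + c²)
  = |0·(-5) + 1·(-5) + 0·1 - (-5)| / √(0² + 1² + 0²)
  = |0 - 5 + 0 + 5| / √(0 + 1 + 0)
  = |0| / √1
  = 0 / 1
  ≈ 0

0


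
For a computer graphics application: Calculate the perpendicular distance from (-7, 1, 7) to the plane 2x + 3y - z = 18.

distance = |a·x₀ + b·y₀ + c·z₀ - d| / √(a² + b² + c²)
  = |2·(-7) + 3·1 + (-1)·7 - 18| / √(2² + 3² + (-1)²)
  = |-14 + 3 - 7 - 18| / √(4 + 9 + 1)
  = |-36| / √14
  = 36 / 3.742
  ≈ 9.621

9.621


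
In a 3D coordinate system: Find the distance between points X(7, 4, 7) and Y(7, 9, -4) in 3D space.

d = √[(x₂-x₁)² + (y₂-y₁)² + (z₂-z₁)²]
  = √[0² + 5² + (-11)²]
  = √[0 + 25 + 121]
  = √146
  ≈ 12.08

12.08


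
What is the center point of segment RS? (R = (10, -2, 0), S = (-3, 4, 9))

M = ((x₁+x₂)/2, (y₁+y₂)/2, (z₁+z₂)/2)
  = ((10 - 3)/2, (-2 + 4)/2, (0 + 9)/2)
  = (7/2, 2/2, 9/2)
  = (3.5, 1, 4.5)

(3.5, 1, 4.5)


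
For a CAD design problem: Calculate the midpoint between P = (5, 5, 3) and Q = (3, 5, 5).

M = ((x₁+x₂)/2, (y₁+y₂)/2, (z₁+z₂)/2)
  = ((5 + 3)/2, (5 + 5)/2, (3 + 5)/2)
  = (8/2, 10/2, 8/2)
  = (4, 5, 4)

(4, 5, 4)


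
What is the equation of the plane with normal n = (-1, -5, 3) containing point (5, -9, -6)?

The plane through P with normal n = (a, b, c) satisfies n·(r - P) = 0,
i.e. ax + by + cz = a·x₀ + b·y₀ + c·z₀.
d = (-1)·5 + (-5)·(-9) + 3·(-6)
  = -5 + 45 - 18
  = 22
Equation: -x - 5y + 3z = 22

-x - 5y + 3z = 22


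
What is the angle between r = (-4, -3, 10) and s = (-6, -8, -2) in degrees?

r·s = (-4)·(-6) + (-3)·(-8) + 10·(-2) = 24 + 24 - 20 = 28
|r| = √((-4)² + (-3)² + 10²) = √125 ≈ 11.18
|s| = √((-6)² + (-8)² + (-2)²) = √104 ≈ 10.2
cos θ = (r·s)/(|r||s|) = 28/(11.18·10.2) ≈ 0.2456
θ = arccos(0.2456) ≈ 75.78°

75.78°
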